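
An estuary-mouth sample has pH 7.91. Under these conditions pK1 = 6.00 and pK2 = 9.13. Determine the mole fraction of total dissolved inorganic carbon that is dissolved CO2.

α₀ = 1 / (1 + K1/[H⁺] + K1K2/[H⁺]²) = 1 / (1 + 10^+1.91 + 10^+0.69)
   = 1 / (1 + 81.283 + 4.8978) = 1/87.181 = 0.01147

α₀ = 0.0115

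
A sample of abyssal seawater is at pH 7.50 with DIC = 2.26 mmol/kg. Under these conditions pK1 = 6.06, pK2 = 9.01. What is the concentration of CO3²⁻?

α₂ = 1 / (1 + [H⁺]/K2 + [H⁺]²/(K1K2)) = 1 / (1 + 10^+1.51 + 10^+0.07)
   = 1 / (1 + 32.359 + 1.1749) = 1/34.534 = 0.02896
[CO3²⁻] = α₂ × DIC = 0.02896 × 2.26 = 0.0654 mmol/kg

[CO3²⁻] = 0.0654 mmol/kg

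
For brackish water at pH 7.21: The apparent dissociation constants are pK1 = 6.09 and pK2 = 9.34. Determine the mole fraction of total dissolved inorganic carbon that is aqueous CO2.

α₀ = 1 / (1 + K1/[H⁺] + K1K2/[H⁺]²) = 1 / (1 + 10^+1.12 + 10^-1.01)
   = 1 / (1 + 13.183 + 0.097724) = 1/14.280 = 0.07003

α₀ = 0.0700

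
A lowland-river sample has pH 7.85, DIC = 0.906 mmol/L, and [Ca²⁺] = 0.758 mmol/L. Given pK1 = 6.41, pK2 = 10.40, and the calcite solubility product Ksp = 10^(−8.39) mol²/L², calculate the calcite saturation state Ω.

Ω = 0.457

α₂ = 1 / (1 + [H⁺]/K2 + [H⁺]²/(K1K2)) = 1 / (1 + 10^+2.55 + 10^+1.11)
   = 1 / (1 + 354.81 + 12.882) = 1/368.70 = 0.002712
[CO3²⁻] = α₂ × DIC = 0.002712 × 0.906 = 0.002457 mmol/L = 2.457 μmol/L
Ksp = 10^(−8.39) = 4.074×10^-9
Ω = [Ca²⁺][CO3²⁻]/Ksp = (0.758×10^-3)(2.457×10^-6) / 4.074×10^-9 = 0.457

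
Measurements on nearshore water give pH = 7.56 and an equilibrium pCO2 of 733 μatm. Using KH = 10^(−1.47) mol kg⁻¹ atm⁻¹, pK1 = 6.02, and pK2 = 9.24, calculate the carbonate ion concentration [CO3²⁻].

[CO2*] = KH · pCO2 = 10^(−1.47) × 733×10^-6 = 2.484×10^-5 mol/kg
α₀ = 1/(1 + K1/[H⁺] + K1K2/[H⁺]²) = 1/(1 + 10^+1.54 + 10^-0.14) = 0.02747
DIC = [CO2*]/α₀ = 2.484×10^-5 / 0.02747 = 0.9040 mmol/kg
[CO3²⁻] = α₂·DIC; α₂ = 0.01990, so [CO3²⁻] = 0.01990 × 0.9040 = 0.0180 mmol/kg = 18.0 μmol/kg

[CO3²⁻] = 18.0 μmol/kg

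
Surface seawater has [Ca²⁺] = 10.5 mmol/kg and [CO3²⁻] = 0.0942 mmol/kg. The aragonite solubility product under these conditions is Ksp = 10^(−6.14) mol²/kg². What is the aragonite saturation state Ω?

Ω = 1.37

Ksp = 10^(−6.14) = 7.244×10^-7
Ω = [Ca²⁺][CO3²⁻]/Ksp = (10.5×10^-3)(0.0942×10^-3) / 7.244×10^-7 = 1.37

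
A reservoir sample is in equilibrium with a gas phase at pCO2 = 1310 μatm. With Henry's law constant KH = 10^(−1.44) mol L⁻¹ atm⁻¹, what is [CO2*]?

KH = 10^(−1.44) = 3.631×10^-2 mol L⁻¹ atm⁻¹
[CO2*] = KH · pCO2 = 3.631×10^-2 × 1310×10^-6 atm = 4.76×10^-5 mol/L

[CO2*] = 47.6 μmol/L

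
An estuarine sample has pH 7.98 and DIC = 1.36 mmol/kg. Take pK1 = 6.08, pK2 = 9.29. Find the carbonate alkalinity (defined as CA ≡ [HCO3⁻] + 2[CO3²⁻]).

CA = 1.41 mmol/kg

CA = [HCO3⁻] + 2[CO3²⁻] = (α₁ + 2α₂)·DIC
At pH 7.98: [H⁺]/K1 = 10^-1.90 = 0.012589, K2/[H⁺] = 10^-1.31 = 0.048978
α₁ = 1/(1 + 0.012589 + 0.048978) = 1/1.0616 = 0.9420; α₂ = α₁·K2/[H⁺] = 0.04614
α₁ + 2α₂ = 1.0343
CA = 1.0343 × 1.36 = 1.41 mmol/kg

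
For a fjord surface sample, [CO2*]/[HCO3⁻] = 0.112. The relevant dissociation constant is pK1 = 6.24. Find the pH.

From K1 = [H⁺][HCO3⁻]/[CO2*]:  pH = pK1 − log₁₀([CO2*]/[HCO3⁻])
log₁₀(0.112) = -0.951
pH = 6.24 − (-0.951) = 7.19

pH = 7.19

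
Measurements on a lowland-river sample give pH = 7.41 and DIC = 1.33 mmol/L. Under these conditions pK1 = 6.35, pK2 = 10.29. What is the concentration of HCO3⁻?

α₁ = 1 / (1 + [H⁺]/K1 + K2/[H⁺]) = 1 / (1 + 10^-1.06 + 10^-2.88)
   = 1 / (1 + 0.087096 + 0.0013183) = 1/1.0884 = 0.9188
[HCO3⁻] = α₁ × DIC = 0.9188 × 1.33 = 1.22 mmol/L

[HCO3⁻] = 1.22 mmol/L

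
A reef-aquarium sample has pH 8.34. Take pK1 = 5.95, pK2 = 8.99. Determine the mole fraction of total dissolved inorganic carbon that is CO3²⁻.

α₂ = 0.182

α₂ = 1 / (1 + [H⁺]/K2 + [H⁺]²/(K1K2)) = 1 / (1 + 10^+0.65 + 10^-1.74)
   = 1 / (1 + 4.4668 + 0.018197) = 1/5.4850 = 0.1823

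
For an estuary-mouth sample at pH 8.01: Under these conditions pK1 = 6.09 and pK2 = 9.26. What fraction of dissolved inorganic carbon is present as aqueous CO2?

α₀ = 0.0113

α₀ = 1 / (1 + K1/[H⁺] + K1K2/[H⁺]²) = 1 / (1 + 10^+1.92 + 10^+0.67)
   = 1 / (1 + 83.176 + 4.6774) = 1/88.854 = 0.01125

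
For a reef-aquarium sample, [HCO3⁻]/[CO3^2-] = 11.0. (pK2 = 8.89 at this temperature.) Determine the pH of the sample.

From K2 = [H⁺][CO3^2-]/[HCO3⁻]:  pH = pK2 − log₁₀([HCO3⁻]/[CO3^2-])
log₁₀(11.0) = +1.041
pH = 8.89 − (+1.041) = 7.85

pH = 7.85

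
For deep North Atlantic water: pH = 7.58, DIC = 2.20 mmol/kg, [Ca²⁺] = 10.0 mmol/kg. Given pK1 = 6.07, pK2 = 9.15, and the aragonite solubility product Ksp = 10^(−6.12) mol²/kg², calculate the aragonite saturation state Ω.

α₂ = 1 / (1 + [H⁺]/K2 + [H⁺]²/(K1K2)) = 1 / (1 + 10^+1.57 + 10^+0.06)
   = 1 / (1 + 37.154 + 1.1482) = 1/39.302 = 0.02544
[CO3²⁻] = α₂ × DIC = 0.02544 × 2.20 = 0.05598 mmol/kg
Ksp = 10^(−6.12) = 7.586×10^-7
Ω = [Ca²⁺][CO3²⁻]/Ksp = (10.0×10^-3)(5.598×10^-5) / 7.586×10^-7 = 0.738

Ω = 0.738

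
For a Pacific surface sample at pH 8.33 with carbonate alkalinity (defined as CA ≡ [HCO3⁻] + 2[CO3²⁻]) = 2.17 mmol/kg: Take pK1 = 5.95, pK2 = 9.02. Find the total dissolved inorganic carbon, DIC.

DIC = 1.86 mmol/kg

CA = [HCO3⁻] + 2[CO3²⁻] = (α₁ + 2α₂)·DIC
At pH 8.33: [H⁺]/K1 = 10^-2.38 = 0.0041687, K2/[H⁺] = 10^-0.69 = 0.20417
α₁ = 1/(1 + 0.0041687 + 0.20417) = 1/1.2083 = 0.8276; α₂ = α₁·K2/[H⁺] = 0.1690
α₁ + 2α₂ = 1.1655
DIC = CA / (α₁ + 2α₂) = 2.17 / 1.1655 = 1.86 mmol/kg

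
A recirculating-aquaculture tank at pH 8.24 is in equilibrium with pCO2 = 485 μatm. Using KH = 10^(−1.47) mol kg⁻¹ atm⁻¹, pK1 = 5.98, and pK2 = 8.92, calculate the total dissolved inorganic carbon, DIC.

[CO2*] = KH · pCO2 = 10^(−1.47) × 485×10^-6 = 1.643×10^-5 mol/kg
α₀ = 1/(1 + K1/[H⁺] + K1K2/[H⁺]²) = 1/(1 + 10^+2.26 + 10^+1.58) = 0.004525
DIC = [CO2*]/α₀ = 1.643×10^-5 / 0.004525 = 3.63 mmol/kg

DIC = 3.63 mmol/kg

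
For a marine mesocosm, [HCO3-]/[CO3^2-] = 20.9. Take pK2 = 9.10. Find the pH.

pH = 7.78

From K2 = [H⁺][CO3^2-]/[HCO3-]:  pH = pK2 − log₁₀([HCO3-]/[CO3^2-])
log₁₀(20.9) = +1.320
pH = 9.10 − (+1.320) = 7.78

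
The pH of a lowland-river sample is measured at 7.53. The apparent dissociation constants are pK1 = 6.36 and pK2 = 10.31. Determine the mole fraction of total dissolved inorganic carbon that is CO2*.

α₀ = 0.0632

α₀ = 1 / (1 + K1/[H⁺] + K1K2/[H⁺]²) = 1 / (1 + 10^+1.17 + 10^-1.61)
   = 1 / (1 + 14.791 + 0.024547) = 1/15.816 = 0.06323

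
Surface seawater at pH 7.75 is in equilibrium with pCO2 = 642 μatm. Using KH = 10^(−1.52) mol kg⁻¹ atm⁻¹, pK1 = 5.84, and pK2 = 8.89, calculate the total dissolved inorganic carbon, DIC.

DIC = 1.71 mmol/kg

[CO2*] = KH · pCO2 = 10^(−1.52) × 642×10^-6 = 1.939×10^-5 mol/kg
α₀ = 1/(1 + K1/[H⁺] + K1K2/[H⁺]²) = 1/(1 + 10^+1.91 + 10^+0.77) = 0.01134
DIC = [CO2*]/α₀ = 1.939×10^-5 / 0.01134 = 1.71 mmol/kg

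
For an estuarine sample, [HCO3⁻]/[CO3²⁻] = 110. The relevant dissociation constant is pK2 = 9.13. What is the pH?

pH = 7.09

From K2 = [H⁺][CO3²⁻]/[HCO3⁻]:  pH = pK2 − log₁₀([HCO3⁻]/[CO3²⁻])
log₁₀(110) = +2.041
pH = 9.13 − (+2.041) = 7.09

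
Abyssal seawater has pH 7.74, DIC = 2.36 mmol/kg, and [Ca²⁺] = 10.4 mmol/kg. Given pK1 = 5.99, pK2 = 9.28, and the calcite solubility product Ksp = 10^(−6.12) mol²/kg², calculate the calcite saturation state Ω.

Ω = 0.892

α₂ = 1 / (1 + [H⁺]/K2 + [H⁺]²/(K1K2)) = 1 / (1 + 10^+1.54 + 10^-0.21)
   = 1 / (1 + 34.674 + 0.61660) = 1/36.290 = 0.02756
[CO3²⁻] = α₂ × DIC = 0.02756 × 2.36 = 0.06503 mmol/kg
Ksp = 10^(−6.12) = 7.586×10^-7
Ω = [Ca²⁺][CO3²⁻]/Ksp = (10.4×10^-3)(6.503×10^-5) / 7.586×10^-7 = 0.892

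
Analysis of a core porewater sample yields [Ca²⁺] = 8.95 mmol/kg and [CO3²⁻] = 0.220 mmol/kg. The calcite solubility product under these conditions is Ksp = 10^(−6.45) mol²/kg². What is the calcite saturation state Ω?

Ω = 5.55

Ksp = 10^(−6.45) = 3.548×10^-7
Ω = [Ca²⁺][CO3²⁻]/Ksp = (8.95×10^-3)(0.220×10^-3) / 3.548×10^-7 = 5.55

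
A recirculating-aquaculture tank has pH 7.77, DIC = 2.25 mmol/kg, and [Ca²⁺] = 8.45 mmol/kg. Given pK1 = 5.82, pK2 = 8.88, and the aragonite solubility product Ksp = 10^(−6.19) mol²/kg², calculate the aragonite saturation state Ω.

Ω = 2.10

α₂ = 1 / (1 + [H⁺]/K2 + [H⁺]²/(K1K2)) = 1 / (1 + 10^+1.11 + 10^-0.84)
   = 1 / (1 + 12.882 + 0.14454) = 1/14.027 = 0.07129
[CO3²⁻] = α₂ × DIC = 0.07129 × 2.25 = 0.1604 mmol/kg
Ksp = 10^(−6.19) = 6.457×10^-7
Ω = [Ca²⁺][CO3²⁻]/Ksp = (8.45×10^-3)(1.604×10^-4) / 6.457×10^-7 = 2.10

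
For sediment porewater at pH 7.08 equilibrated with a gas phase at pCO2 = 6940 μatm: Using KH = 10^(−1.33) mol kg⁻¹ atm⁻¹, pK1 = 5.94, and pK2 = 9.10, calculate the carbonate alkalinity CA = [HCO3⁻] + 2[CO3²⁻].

[CO2*] = KH · pCO2 = 10^(−1.33) × 6940×10^-6 = 3.246×10^-4 mol/kg
α₀ = 1/(1 + K1/[H⁺] + K1K2/[H⁺]²) = 1/(1 + 10^+1.14 + 10^-0.88) = 0.06695
DIC = [CO2*]/α₀ = 3.246×10^-4 / 0.06695 = 4.848 mmol/kg
CA = (α₁ + 2α₂)·DIC = (0.9242 + 2×0.008826) × 4.848 = 4.57 mmol/kg

CA = 4.57 mmol/kg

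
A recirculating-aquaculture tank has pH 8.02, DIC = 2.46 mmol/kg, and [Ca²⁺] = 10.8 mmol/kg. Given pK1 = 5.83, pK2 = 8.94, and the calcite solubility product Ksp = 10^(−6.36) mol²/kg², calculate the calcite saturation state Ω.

Ω = 6.49

α₂ = 1 / (1 + [H⁺]/K2 + [H⁺]²/(K1K2)) = 1 / (1 + 10^+0.92 + 10^-1.27)
   = 1 / (1 + 8.3176 + 0.053703) = 1/9.3713 = 0.1067
[CO3²⁻] = α₂ × DIC = 0.1067 × 2.46 = 0.2625 mmol/kg
Ksp = 10^(−6.36) = 4.365×10^-7
Ω = [Ca²⁺][CO3²⁻]/Ksp = (10.8×10^-3)(2.625×10^-4) / 4.365×10^-7 = 6.49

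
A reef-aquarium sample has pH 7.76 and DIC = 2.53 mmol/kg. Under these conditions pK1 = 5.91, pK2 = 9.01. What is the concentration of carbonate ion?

[CO3²⁻] = 0.133 mmol/kg

α₂ = 1 / (1 + [H⁺]/K2 + [H⁺]²/(K1K2)) = 1 / (1 + 10^+1.25 + 10^-0.60)
   = 1 / (1 + 17.783 + 0.25119) = 1/19.034 = 0.05254
[CO3²⁻] = α₂ × DIC = 0.05254 × 2.53 = 0.133 mmol/kg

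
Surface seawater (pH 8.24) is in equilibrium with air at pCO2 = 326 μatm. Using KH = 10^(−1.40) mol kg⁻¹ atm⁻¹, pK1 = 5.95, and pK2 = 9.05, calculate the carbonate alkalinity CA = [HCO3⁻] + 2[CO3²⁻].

CA = 3.31 mmol/kg

[CO2*] = KH · pCO2 = 10^(−1.40) × 326×10^-6 = 1.298×10^-5 mol/kg
α₀ = 1/(1 + K1/[H⁺] + K1K2/[H⁺]²) = 1/(1 + 10^+2.29 + 10^+1.48) = 0.004421
DIC = [CO2*]/α₀ = 1.298×10^-5 / 0.004421 = 2.935 mmol/kg
CA = (α₁ + 2α₂)·DIC = (0.8621 + 2×0.1335) × 2.935 = 3.31 mmol/kg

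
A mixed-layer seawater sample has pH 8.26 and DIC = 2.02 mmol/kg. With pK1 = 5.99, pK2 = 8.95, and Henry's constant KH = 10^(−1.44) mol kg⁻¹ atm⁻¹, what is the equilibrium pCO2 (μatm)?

pCO2 = 247 μatm

α₀ = 1 / (1 + K1/[H⁺] + K1K2/[H⁺]²) = 1 / (1 + 10^+2.27 + 10^+1.58)
   = 1 / (1 + 186.21 + 38.019) = 1/225.23 = 0.004440
[CO2*] = α₀ × DIC = 0.004440 × 2.02 = 0.008969 mmol/kg = 8.969 μmol/kg
pCO2 = [CO2*]/KH = 8.969×10^-6 / 3.631×10^-2 = 247 μatm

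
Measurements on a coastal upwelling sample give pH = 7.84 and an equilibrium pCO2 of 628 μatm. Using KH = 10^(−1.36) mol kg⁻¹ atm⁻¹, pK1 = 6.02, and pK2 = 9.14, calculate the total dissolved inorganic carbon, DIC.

DIC = 1.93 mmol/kg

[CO2*] = KH · pCO2 = 10^(−1.36) × 628×10^-6 = 2.741×10^-5 mol/kg
α₀ = 1/(1 + K1/[H⁺] + K1K2/[H⁺]²) = 1/(1 + 10^+1.82 + 10^+0.52) = 0.01421
DIC = [CO2*]/α₀ = 2.741×10^-5 / 0.01421 = 1.93 mmol/kg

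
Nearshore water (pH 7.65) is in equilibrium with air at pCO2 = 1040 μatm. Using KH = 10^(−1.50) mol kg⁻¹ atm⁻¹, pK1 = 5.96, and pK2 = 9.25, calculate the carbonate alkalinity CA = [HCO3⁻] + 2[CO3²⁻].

CA = 1.69 mmol/kg

[CO2*] = KH · pCO2 = 10^(−1.50) × 1040×10^-6 = 3.289×10^-5 mol/kg
α₀ = 1/(1 + K1/[H⁺] + K1K2/[H⁺]²) = 1/(1 + 10^+1.69 + 10^+0.09) = 0.01953
DIC = [CO2*]/α₀ = 3.289×10^-5 / 0.01953 = 1.684 mmol/kg
CA = (α₁ + 2α₂)·DIC = (0.9564 + 2×0.02402) × 1.684 = 1.69 mmol/kg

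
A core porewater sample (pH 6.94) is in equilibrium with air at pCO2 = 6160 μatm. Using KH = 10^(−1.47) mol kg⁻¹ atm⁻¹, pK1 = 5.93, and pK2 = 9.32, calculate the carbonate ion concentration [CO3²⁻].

[CO3²⁻] = 8.90 μmol/kg

[CO2*] = KH · pCO2 = 10^(−1.47) × 6160×10^-6 = 2.087×10^-4 mol/kg
α₀ = 1/(1 + K1/[H⁺] + K1K2/[H⁺]²) = 1/(1 + 10^+1.01 + 10^-1.37) = 0.08869
DIC = [CO2*]/α₀ = 2.087×10^-4 / 0.08869 = 2.354 mmol/kg
[CO3²⁻] = α₂·DIC; α₂ = 0.003783, so [CO3²⁻] = 0.003783 × 2.354 = 0.00890 mmol/kg = 8.90 μmol/kg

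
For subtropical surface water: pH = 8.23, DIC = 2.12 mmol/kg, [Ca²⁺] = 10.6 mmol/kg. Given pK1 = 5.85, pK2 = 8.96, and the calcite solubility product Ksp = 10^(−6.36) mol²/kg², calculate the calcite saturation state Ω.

α₂ = 1 / (1 + [H⁺]/K2 + [H⁺]²/(K1K2)) = 1 / (1 + 10^+0.73 + 10^-1.65)
   = 1 / (1 + 5.3703 + 0.022387) = 1/6.3927 = 0.1564
[CO3²⁻] = α₂ × DIC = 0.1564 × 2.12 = 0.3316 mmol/kg
Ksp = 10^(−6.36) = 4.365×10^-7
Ω = [Ca²⁺][CO3²⁻]/Ksp = (10.6×10^-3)(3.316×10^-4) / 4.365×10^-7 = 8.05

Ω = 8.05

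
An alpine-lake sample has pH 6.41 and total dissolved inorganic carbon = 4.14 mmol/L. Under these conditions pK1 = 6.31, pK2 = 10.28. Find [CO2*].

[CO2*] = 1.83 mmol/L

α₀ = 1 / (1 + K1/[H⁺] + K1K2/[H⁺]²) = 1 / (1 + 10^+0.10 + 10^-3.77)
   = 1 / (1 + 1.2589 + 0.00016982) = 1/2.2591 = 0.4427
[CO2*] = α₀ × DIC = 0.4427 × 4.14 = 1.83 mmol/L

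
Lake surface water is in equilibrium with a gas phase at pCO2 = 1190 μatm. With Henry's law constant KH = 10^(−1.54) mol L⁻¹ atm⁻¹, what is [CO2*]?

[CO2*] = 34.3 μmol/L

KH = 10^(−1.54) = 2.884×10^-2 mol L⁻¹ atm⁻¹
[CO2*] = KH · pCO2 = 2.884×10^-2 × 1190×10^-6 atm = 3.43×10^-5 mol/L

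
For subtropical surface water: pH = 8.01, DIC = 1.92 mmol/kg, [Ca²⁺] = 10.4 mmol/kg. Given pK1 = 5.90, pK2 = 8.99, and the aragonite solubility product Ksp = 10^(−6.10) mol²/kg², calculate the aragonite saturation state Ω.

α₂ = 1 / (1 + [H⁺]/K2 + [H⁺]²/(K1K2)) = 1 / (1 + 10^+0.98 + 10^-1.13)
   = 1 / (1 + 9.5499 + 0.074131) = 1/10.624 = 0.09413
[CO3²⁻] = α₂ × DIC = 0.09413 × 1.92 = 0.1807 mmol/kg
Ksp = 10^(−6.10) = 7.943×10^-7
Ω = [Ca²⁺][CO3²⁻]/Ksp = (10.4×10^-3)(1.807×10^-4) / 7.943×10^-7 = 2.37

Ω = 2.37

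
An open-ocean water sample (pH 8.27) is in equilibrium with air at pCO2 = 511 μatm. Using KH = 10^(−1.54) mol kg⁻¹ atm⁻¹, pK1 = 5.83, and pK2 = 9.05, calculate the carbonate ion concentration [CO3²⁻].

[CO3²⁻] = 0.674 mmol/kg

[CO2*] = KH · pCO2 = 10^(−1.54) × 511×10^-6 = 1.474×10^-5 mol/kg
α₀ = 1/(1 + K1/[H⁺] + K1K2/[H⁺]²) = 1/(1 + 10^+2.44 + 10^+1.66) = 0.003104
DIC = [CO2*]/α₀ = 1.474×10^-5 / 0.003104 = 4.747 mmol/kg
[CO3²⁻] = α₂·DIC; α₂ = 0.1419, so [CO3²⁻] = 0.1419 × 4.747 = 0.674 mmol/kg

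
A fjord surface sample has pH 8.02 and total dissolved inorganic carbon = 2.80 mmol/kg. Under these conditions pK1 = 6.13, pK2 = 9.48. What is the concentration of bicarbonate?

α₁ = 1 / (1 + [H⁺]/K1 + K2/[H⁺]) = 1 / (1 + 10^-1.89 + 10^-1.46)
   = 1 / (1 + 0.012882 + 0.034674) = 1/1.0476 = 0.9546
[HCO3⁻] = α₁ × DIC = 0.9546 × 2.80 = 2.67 mmol/kg

[HCO3⁻] = 2.67 mmol/kg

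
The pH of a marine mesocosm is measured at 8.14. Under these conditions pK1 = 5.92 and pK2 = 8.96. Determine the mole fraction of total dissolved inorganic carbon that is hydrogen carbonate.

α₁ = 0.864

α₁ = 1 / (1 + [H⁺]/K1 + K2/[H⁺]) = 1 / (1 + 10^-2.22 + 10^-0.82)
   = 1 / (1 + 0.0060256 + 0.15136) = 1/1.1574 = 0.8640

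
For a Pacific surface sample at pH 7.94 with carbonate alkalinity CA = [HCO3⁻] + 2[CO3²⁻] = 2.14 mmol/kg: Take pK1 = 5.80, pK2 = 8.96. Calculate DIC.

DIC = 1.98 mmol/kg

CA = [HCO3⁻] + 2[CO3²⁻] = (α₁ + 2α₂)·DIC
At pH 7.94: [H⁺]/K1 = 10^-2.14 = 0.0072444, K2/[H⁺] = 10^-1.02 = 0.095499
α₁ = 1/(1 + 0.0072444 + 0.095499) = 1/1.1027 = 0.9068; α₂ = α₁·K2/[H⁺] = 0.08660
α₁ + 2α₂ = 1.0800
DIC = CA / (α₁ + 2α₂) = 2.14 / 1.0800 = 1.98 mmol/kg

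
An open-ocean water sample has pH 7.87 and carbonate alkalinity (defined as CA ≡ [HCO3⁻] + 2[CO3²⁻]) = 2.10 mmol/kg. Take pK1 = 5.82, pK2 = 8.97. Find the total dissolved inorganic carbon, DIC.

CA = [HCO3⁻] + 2[CO3²⁻] = (α₁ + 2α₂)·DIC
At pH 7.87: [H⁺]/K1 = 10^-2.05 = 0.0089125, K2/[H⁺] = 10^-1.10 = 0.079433
α₁ = 1/(1 + 0.0089125 + 0.079433) = 1/1.0883 = 0.9188; α₂ = α₁·K2/[H⁺] = 0.07298
α₁ + 2α₂ = 1.0648
DIC = CA / (α₁ + 2α₂) = 2.10 / 1.0648 = 1.97 mmol/kg

DIC = 1.97 mmol/kg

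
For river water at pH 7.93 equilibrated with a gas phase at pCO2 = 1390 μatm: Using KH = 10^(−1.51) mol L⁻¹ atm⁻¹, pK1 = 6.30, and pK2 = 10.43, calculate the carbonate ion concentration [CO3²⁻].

[CO2*] = KH · pCO2 = 10^(−1.51) × 1390×10^-6 = 4.296×10^-5 mol/L
α₀ = 1/(1 + K1/[H⁺] + K1K2/[H⁺]²) = 1/(1 + 10^+1.63 + 10^-0.87) = 0.02283
DIC = [CO2*]/α₀ = 4.296×10^-5 / 0.02283 = 1.881 mmol/L
[CO3²⁻] = α₂·DIC; α₂ = 0.003080, so [CO3²⁻] = 0.003080 × 1.881 = 0.00579 mmol/L = 5.79 μmol/L

[CO3²⁻] = 5.79 μmol/L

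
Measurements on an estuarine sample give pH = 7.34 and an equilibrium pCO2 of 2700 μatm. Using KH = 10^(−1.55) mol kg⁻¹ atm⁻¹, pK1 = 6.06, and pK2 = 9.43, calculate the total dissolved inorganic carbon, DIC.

[CO2*] = KH · pCO2 = 10^(−1.55) × 2700×10^-6 = 7.610×10^-5 mol/kg
α₀ = 1/(1 + K1/[H⁺] + K1K2/[H⁺]²) = 1/(1 + 10^+1.28 + 10^-0.81) = 0.04948
DIC = [CO2*]/α₀ = 7.610×10^-5 / 0.04948 = 1.54 mmol/kg

DIC = 1.54 mmol/kg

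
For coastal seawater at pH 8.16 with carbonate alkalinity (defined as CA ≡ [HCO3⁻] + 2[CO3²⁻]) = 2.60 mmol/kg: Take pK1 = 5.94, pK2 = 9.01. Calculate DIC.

CA = [HCO3⁻] + 2[CO3²⁻] = (α₁ + 2α₂)·DIC
At pH 8.16: [H⁺]/K1 = 10^-2.22 = 0.0060256, K2/[H⁺] = 10^-0.85 = 0.14125
α₁ = 1/(1 + 0.0060256 + 0.14125) = 1/1.1473 = 0.8716; α₂ = α₁·K2/[H⁺] = 0.1231
α₁ + 2α₂ = 1.1179
DIC = CA / (α₁ + 2α₂) = 2.60 / 1.1179 = 2.33 mmol/kg

DIC = 2.33 mmol/kg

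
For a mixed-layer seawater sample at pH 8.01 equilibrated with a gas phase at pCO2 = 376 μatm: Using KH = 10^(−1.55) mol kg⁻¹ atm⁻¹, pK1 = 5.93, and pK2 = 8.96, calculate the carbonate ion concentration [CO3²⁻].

[CO2*] = KH · pCO2 = 10^(−1.55) × 376×10^-6 = 1.060×10^-5 mol/kg
α₀ = 1/(1 + K1/[H⁺] + K1K2/[H⁺]²) = 1/(1 + 10^+2.08 + 10^+1.13) = 0.007423
DIC = [CO2*]/α₀ = 1.060×10^-5 / 0.007423 = 1.428 mmol/kg
[CO3²⁻] = α₂·DIC; α₂ = 0.1001, so [CO3²⁻] = 0.1001 × 1.428 = 0.143 mmol/kg

[CO3²⁻] = 0.143 mmol/kg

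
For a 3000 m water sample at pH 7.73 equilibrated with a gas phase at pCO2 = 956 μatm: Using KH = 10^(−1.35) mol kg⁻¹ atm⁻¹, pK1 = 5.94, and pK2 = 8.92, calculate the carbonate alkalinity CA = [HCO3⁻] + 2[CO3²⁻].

[CO2*] = KH · pCO2 = 10^(−1.35) × 956×10^-6 = 4.270×10^-5 mol/kg
α₀ = 1/(1 + K1/[H⁺] + K1K2/[H⁺]²) = 1/(1 + 10^+1.79 + 10^+0.60) = 0.01501
DIC = [CO2*]/α₀ = 4.270×10^-5 / 0.01501 = 2.846 mmol/kg
CA = (α₁ + 2α₂)·DIC = (0.9253 + 2×0.05974) × 2.846 = 2.97 mmol/kg

CA = 2.97 mmol/kg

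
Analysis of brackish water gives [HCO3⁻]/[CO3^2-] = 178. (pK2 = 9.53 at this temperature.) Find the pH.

From K2 = [H⁺][CO3^2-]/[HCO3⁻]:  pH = pK2 − log₁₀([HCO3⁻]/[CO3^2-])
log₁₀(178) = +2.250
pH = 9.53 − (+2.250) = 7.28

pH = 7.28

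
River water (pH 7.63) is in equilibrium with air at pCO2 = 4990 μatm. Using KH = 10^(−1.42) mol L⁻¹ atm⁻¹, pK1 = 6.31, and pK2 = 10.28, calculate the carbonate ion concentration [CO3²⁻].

[CO2*] = KH · pCO2 = 10^(−1.42) × 4990×10^-6 = 1.897×10^-4 mol/L
α₀ = 1/(1 + K1/[H⁺] + K1K2/[H⁺]²) = 1/(1 + 10^+1.32 + 10^-1.33) = 0.04558
DIC = [CO2*]/α₀ = 1.897×10^-4 / 0.04558 = 4.162 mmol/L
[CO3²⁻] = α₂·DIC; α₂ = 0.002132, so [CO3²⁻] = 0.002132 × 4.162 = 0.00887 mmol/L = 8.87 μmol/L

[CO3²⁻] = 8.87 μmol/L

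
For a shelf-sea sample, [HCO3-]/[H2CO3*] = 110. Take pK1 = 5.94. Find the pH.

From K1 = [H⁺][HCO3-]/[H2CO3*]:  pH = pK1 + log₁₀([HCO3-]/[H2CO3*])
log₁₀(110) = +2.041
pH = 5.94 + (+2.041) = 7.98

pH = 7.98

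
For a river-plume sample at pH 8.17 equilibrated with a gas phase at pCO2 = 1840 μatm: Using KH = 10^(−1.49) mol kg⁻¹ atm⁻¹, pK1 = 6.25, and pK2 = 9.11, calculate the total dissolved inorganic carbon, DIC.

[CO2*] = KH · pCO2 = 10^(−1.49) × 1840×10^-6 = 5.954×10^-5 mol/kg
α₀ = 1/(1 + K1/[H⁺] + K1K2/[H⁺]²) = 1/(1 + 10^+1.92 + 10^+0.98) = 0.01067
DIC = [CO2*]/α₀ = 5.954×10^-5 / 0.01067 = 5.58 mmol/kg

DIC = 5.58 mmol/kg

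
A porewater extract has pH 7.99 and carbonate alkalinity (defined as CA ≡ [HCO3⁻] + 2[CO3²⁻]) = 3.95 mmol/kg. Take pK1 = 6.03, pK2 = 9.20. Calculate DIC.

CA = [HCO3⁻] + 2[CO3²⁻] = (α₁ + 2α₂)·DIC
At pH 7.99: [H⁺]/K1 = 10^-1.96 = 0.010965, K2/[H⁺] = 10^-1.21 = 0.061660
α₁ = 1/(1 + 0.010965 + 0.061660) = 1/1.0726 = 0.9323; α₂ = α₁·K2/[H⁺] = 0.05748
α₁ + 2α₂ = 1.0473
DIC = CA / (α₁ + 2α₂) = 3.95 / 1.0473 = 3.77 mmol/kg

DIC = 3.77 mmol/kg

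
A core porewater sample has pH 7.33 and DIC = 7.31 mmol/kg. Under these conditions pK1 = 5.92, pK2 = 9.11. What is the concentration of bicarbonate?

[HCO3⁻] = 6.93 mmol/kg

α₁ = 1 / (1 + [H⁺]/K1 + K2/[H⁺]) = 1 / (1 + 10^-1.41 + 10^-1.78)
   = 1 / (1 + 0.038905 + 0.016596) = 1/1.0555 = 0.9474
[HCO3⁻] = α₁ × DIC = 0.9474 × 7.31 = 6.93 mmol/kg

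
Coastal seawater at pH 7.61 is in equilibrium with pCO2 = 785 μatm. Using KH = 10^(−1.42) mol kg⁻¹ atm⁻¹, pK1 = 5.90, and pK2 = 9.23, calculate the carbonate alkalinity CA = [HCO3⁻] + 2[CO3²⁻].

CA = 1.60 mmol/kg

[CO2*] = KH · pCO2 = 10^(−1.42) × 785×10^-6 = 2.984×10^-5 mol/kg
α₀ = 1/(1 + K1/[H⁺] + K1K2/[H⁺]²) = 1/(1 + 10^+1.71 + 10^+0.09) = 0.01869
DIC = [CO2*]/α₀ = 2.984×10^-5 / 0.01869 = 1.597 mmol/kg
CA = (α₁ + 2α₂)·DIC = (0.9583 + 2×0.02299) × 1.597 = 1.60 mmol/kg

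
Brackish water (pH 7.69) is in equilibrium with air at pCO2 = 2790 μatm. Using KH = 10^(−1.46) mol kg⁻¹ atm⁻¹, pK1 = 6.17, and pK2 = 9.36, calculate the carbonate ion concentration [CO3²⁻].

[CO2*] = KH · pCO2 = 10^(−1.46) × 2790×10^-6 = 9.674×10^-5 mol/kg
α₀ = 1/(1 + K1/[H⁺] + K1K2/[H⁺]²) = 1/(1 + 10^+1.52 + 10^-0.15) = 0.02872
DIC = [CO2*]/α₀ = 9.674×10^-5 / 0.02872 = 3.369 mmol/kg
[CO3²⁻] = α₂·DIC; α₂ = 0.02033, so [CO3²⁻] = 0.02033 × 3.369 = 0.0685 mmol/kg

[CO3²⁻] = 0.0685 mmol/kg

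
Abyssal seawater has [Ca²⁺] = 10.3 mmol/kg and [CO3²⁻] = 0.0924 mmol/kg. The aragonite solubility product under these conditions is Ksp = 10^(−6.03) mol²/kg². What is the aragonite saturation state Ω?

Ω = 1.02

Ksp = 10^(−6.03) = 9.333×10^-7
Ω = [Ca²⁺][CO3²⁻]/Ksp = (10.3×10^-3)(0.0924×10^-3) / 9.333×10^-7 = 1.02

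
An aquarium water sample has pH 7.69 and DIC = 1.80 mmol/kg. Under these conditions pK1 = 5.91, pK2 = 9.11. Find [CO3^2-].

α₂ = 1 / (1 + [H⁺]/K2 + [H⁺]²/(K1K2)) = 1 / (1 + 10^+1.42 + 10^-0.36)
   = 1 / (1 + 26.303 + 0.43652) = 1/27.739 = 0.03605
[CO3²⁻] = α₂ × DIC = 0.03605 × 1.80 = 0.0649 mmol/kg

[CO3²⁻] = 0.0649 mmol/kg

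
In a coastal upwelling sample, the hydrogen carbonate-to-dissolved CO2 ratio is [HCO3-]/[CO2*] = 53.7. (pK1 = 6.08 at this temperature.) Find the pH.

From K1 = [H⁺][HCO3-]/[CO2*]:  pH = pK1 + log₁₀([HCO3-]/[CO2*])
log₁₀(53.7) = +1.730
pH = 6.08 + (+1.730) = 7.81

pH = 7.81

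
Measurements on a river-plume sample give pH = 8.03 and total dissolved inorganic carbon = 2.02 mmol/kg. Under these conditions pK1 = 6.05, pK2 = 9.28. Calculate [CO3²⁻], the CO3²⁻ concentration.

α₂ = 1 / (1 + [H⁺]/K2 + [H⁺]²/(K1K2)) = 1 / (1 + 10^+1.25 + 10^-0.73)
   = 1 / (1 + 17.783 + 0.18621) = 1/18.969 = 0.05272
[CO3²⁻] = α₂ × DIC = 0.05272 × 2.02 = 0.106 mmol/kg

[CO3²⁻] = 0.106 mmol/kg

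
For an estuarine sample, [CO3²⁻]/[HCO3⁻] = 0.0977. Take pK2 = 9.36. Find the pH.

pH = 8.35

From K2 = [H⁺][CO3²⁻]/[HCO3⁻]:  pH = pK2 + log₁₀([CO3²⁻]/[HCO3⁻])
log₁₀(0.0977) = -1.010
pH = 9.36 + (-1.010) = 8.35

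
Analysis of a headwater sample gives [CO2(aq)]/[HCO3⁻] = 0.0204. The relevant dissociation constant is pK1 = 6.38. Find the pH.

From K1 = [H⁺][HCO3⁻]/[CO2(aq)]:  pH = pK1 − log₁₀([CO2(aq)]/[HCO3⁻])
log₁₀(0.0204) = -1.690
pH = 6.38 − (-1.690) = 8.07

pH = 8.07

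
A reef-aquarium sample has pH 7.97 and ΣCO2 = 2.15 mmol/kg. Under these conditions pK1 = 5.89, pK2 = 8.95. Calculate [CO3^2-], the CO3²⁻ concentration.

α₂ = 1 / (1 + [H⁺]/K2 + [H⁺]²/(K1K2)) = 1 / (1 + 10^+0.98 + 10^-1.10)
   = 1 / (1 + 9.5499 + 0.079433) = 1/10.629 = 0.09408
[CO3²⁻] = α₂ × DIC = 0.09408 × 2.15 = 0.202 mmol/kg

[CO3²⁻] = 0.202 mmol/kg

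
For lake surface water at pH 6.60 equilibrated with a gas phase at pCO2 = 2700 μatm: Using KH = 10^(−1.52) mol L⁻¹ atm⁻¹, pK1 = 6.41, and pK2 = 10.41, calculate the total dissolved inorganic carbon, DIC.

[CO2*] = KH · pCO2 = 10^(−1.52) × 2700×10^-6 = 8.154×10^-5 mol/L
α₀ = 1/(1 + K1/[H⁺] + K1K2/[H⁺]²) = 1/(1 + 10^+0.19 + 10^-3.62) = 0.3923
DIC = [CO2*]/α₀ = 8.154×10^-5 / 0.3923 = 0.208 mmol/L

DIC = 0.208 mmol/L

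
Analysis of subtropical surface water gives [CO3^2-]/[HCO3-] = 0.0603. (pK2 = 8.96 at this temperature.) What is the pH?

From K2 = [H⁺][CO3^2-]/[HCO3-]:  pH = pK2 + log₁₀([CO3^2-]/[HCO3-])
log₁₀(0.0603) = -1.220
pH = 8.96 + (-1.220) = 7.74

pH = 7.74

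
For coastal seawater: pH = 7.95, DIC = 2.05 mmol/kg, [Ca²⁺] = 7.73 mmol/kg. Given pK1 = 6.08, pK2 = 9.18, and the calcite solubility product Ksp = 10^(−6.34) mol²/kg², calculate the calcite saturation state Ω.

α₂ = 1 / (1 + [H⁺]/K2 + [H⁺]²/(K1K2)) = 1 / (1 + 10^+1.23 + 10^-0.64)
   = 1 / (1 + 16.982 + 0.22909) = 1/18.212 = 0.05491
[CO3²⁻] = α₂ × DIC = 0.05491 × 2.05 = 0.1126 mmol/kg
Ksp = 10^(−6.34) = 4.571×10^-7
Ω = [Ca²⁺][CO3²⁻]/Ksp = (7.73×10^-3)(1.126×10^-4) / 4.571×10^-7 = 1.90

Ω = 1.90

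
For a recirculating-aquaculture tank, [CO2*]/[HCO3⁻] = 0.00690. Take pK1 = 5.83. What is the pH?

pH = 7.99

From K1 = [H⁺][HCO3⁻]/[CO2*]:  pH = pK1 − log₁₀([CO2*]/[HCO3⁻])
log₁₀(0.00690) = -2.161
pH = 5.83 − (-2.161) = 7.99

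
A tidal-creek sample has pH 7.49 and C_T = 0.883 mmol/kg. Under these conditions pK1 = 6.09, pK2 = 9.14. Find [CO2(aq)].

α₀ = 1 / (1 + K1/[H⁺] + K1K2/[H⁺]²) = 1 / (1 + 10^+1.40 + 10^-0.25)
   = 1 / (1 + 25.119 + 0.56234) = 1/26.681 = 0.03748
[CO2*] = α₀ × DIC = 0.03748 × 0.883 = 0.0331 mmol/kg

[CO2*] = 0.0331 mmol/kg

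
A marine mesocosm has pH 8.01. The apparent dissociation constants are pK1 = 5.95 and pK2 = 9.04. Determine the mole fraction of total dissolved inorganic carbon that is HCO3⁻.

α₁ = 1 / (1 + [H⁺]/K1 + K2/[H⁺]) = 1 / (1 + 10^-2.06 + 10^-1.03)
   = 1 / (1 + 0.0087096 + 0.093325) = 1/1.1020 = 0.9074

α₁ = 0.907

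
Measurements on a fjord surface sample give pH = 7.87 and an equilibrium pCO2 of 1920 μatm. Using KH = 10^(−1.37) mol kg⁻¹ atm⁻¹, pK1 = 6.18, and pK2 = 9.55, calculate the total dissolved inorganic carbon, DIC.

DIC = 4.18 mmol/kg

[CO2*] = KH · pCO2 = 10^(−1.37) × 1920×10^-6 = 8.190×10^-5 mol/kg
α₀ = 1/(1 + K1/[H⁺] + K1K2/[H⁺]²) = 1/(1 + 10^+1.69 + 10^+0.01) = 0.01961
DIC = [CO2*]/α₀ = 8.190×10^-5 / 0.01961 = 4.18 mmol/kg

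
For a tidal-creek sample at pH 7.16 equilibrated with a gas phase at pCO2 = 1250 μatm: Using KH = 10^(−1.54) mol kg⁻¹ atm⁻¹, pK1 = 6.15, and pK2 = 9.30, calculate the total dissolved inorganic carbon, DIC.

DIC = 0.408 mmol/kg

[CO2*] = KH · pCO2 = 10^(−1.54) × 1250×10^-6 = 3.605×10^-5 mol/kg
α₀ = 1/(1 + K1/[H⁺] + K1K2/[H⁺]²) = 1/(1 + 10^+1.01 + 10^-1.13) = 0.08844
DIC = [CO2*]/α₀ = 3.605×10^-5 / 0.08844 = 0.408 mmol/kg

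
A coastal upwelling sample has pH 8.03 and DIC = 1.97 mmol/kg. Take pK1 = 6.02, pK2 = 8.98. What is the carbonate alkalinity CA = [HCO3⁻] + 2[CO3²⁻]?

CA = [HCO3⁻] + 2[CO3²⁻] = (α₁ + 2α₂)·DIC
At pH 8.03: [H⁺]/K1 = 10^-2.01 = 0.0097724, K2/[H⁺] = 10^-0.95 = 0.11220
α₁ = 1/(1 + 0.0097724 + 0.11220) = 1/1.1220 = 0.8913; α₂ = α₁·K2/[H⁺] = 0.1000
α₁ + 2α₂ = 1.0913
CA = 1.0913 × 1.97 = 2.15 mmol/kg

CA = 2.15 mmol/kg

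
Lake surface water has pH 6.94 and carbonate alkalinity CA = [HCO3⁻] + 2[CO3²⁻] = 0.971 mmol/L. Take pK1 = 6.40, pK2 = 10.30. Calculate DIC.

CA = [HCO3⁻] + 2[CO3²⁻] = (α₁ + 2α₂)·DIC
At pH 6.94: [H⁺]/K1 = 10^-0.54 = 0.28840, K2/[H⁺] = 10^-3.36 = 0.00043652
α₁ = 1/(1 + 0.28840 + 0.00043652) = 1/1.2888 = 0.7759; α₂ = α₁·K2/[H⁺] = 0.0003387
α₁ + 2α₂ = 0.7766
DIC = CA / (α₁ + 2α₂) = 0.971 / 0.7766 = 1.25 mmol/L

DIC = 1.25 mmol/L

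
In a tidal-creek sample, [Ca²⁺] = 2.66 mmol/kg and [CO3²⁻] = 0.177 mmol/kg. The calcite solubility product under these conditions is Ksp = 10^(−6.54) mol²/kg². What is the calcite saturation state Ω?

Ksp = 10^(−6.54) = 2.884×10^-7
Ω = [Ca²⁺][CO3²⁻]/Ksp = (2.66×10^-3)(0.177×10^-3) / 2.884×10^-7 = 1.63

Ω = 1.63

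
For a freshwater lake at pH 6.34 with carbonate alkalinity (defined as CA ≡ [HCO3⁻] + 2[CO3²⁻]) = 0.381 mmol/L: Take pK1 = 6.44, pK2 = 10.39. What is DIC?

DIC = 0.861 mmol/L

CA = [HCO3⁻] + 2[CO3²⁻] = (α₁ + 2α₂)·DIC
At pH 6.34: [H⁺]/K1 = 10^0.10 = 1.2589, K2/[H⁺] = 10^-4.05 = 8.9125×10^-5
α₁ = 1/(1 + 1.2589 + 8.9125×10^-5) = 1/2.2590 = 0.4427; α₂ = α₁·K2/[H⁺] = 3.945×10^-5
α₁ + 2α₂ = 0.4427
DIC = CA / (α₁ + 2α₂) = 0.381 / 0.4427 = 0.861 mmol/L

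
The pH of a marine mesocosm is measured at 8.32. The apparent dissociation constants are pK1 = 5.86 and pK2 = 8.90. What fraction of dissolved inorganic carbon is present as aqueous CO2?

α₀ = 0.00274

α₀ = 1 / (1 + K1/[H⁺] + K1K2/[H⁺]²) = 1 / (1 + 10^+2.46 + 10^+1.88)
   = 1 / (1 + 288.40 + 75.858) = 1/365.26 = 0.002738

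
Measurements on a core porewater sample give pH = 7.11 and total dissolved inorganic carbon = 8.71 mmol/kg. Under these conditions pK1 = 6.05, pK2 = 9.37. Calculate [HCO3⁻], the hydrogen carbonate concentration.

[HCO3⁻] = 7.97 mmol/kg

α₁ = 1 / (1 + [H⁺]/K1 + K2/[H⁺]) = 1 / (1 + 10^-1.06 + 10^-2.26)
   = 1 / (1 + 0.087096 + 0.0054954) = 1/1.0926 = 0.9153
[HCO3⁻] = α₁ × DIC = 0.9153 × 8.71 = 7.97 mmol/kg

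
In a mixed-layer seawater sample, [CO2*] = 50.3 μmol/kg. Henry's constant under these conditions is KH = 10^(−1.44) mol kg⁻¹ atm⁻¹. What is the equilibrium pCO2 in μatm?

KH = 10^(−1.44) = 3.631×10^-2 mol kg⁻¹ atm⁻¹
pCO2 = [CO2*]/KH = 50.3×10^-6 / 3.631×10^-2 = 1.39×10^-3 atm = 1390 μatm

pCO2 = 1390 μatm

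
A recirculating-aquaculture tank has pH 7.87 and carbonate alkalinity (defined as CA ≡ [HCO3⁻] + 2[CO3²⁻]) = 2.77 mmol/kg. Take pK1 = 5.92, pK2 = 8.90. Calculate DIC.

DIC = 2.58 mmol/kg

CA = [HCO3⁻] + 2[CO3²⁻] = (α₁ + 2α₂)·DIC
At pH 7.87: [H⁺]/K1 = 10^-1.95 = 0.011220, K2/[H⁺] = 10^-1.03 = 0.093325
α₁ = 1/(1 + 0.011220 + 0.093325) = 1/1.1045 = 0.9053; α₂ = α₁·K2/[H⁺] = 0.08449
α₁ + 2α₂ = 1.0743
DIC = CA / (α₁ + 2α₂) = 2.77 / 1.0743 = 2.58 mmol/kg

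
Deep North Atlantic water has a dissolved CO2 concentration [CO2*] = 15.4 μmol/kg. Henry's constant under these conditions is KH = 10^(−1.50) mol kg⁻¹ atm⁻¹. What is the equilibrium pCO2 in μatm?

KH = 10^(−1.50) = 3.162×10^-2 mol kg⁻¹ atm⁻¹
pCO2 = [CO2*]/KH = 15.4×10^-6 / 3.162×10^-2 = 4.87×10^-4 atm = 487 μatm

pCO2 = 487 μatm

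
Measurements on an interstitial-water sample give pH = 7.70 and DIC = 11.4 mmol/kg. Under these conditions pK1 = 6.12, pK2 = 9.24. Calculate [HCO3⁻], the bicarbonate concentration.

α₁ = 1 / (1 + [H⁺]/K1 + K2/[H⁺]) = 1 / (1 + 10^-1.58 + 10^-1.54)
   = 1 / (1 + 0.026303 + 0.028840) = 1/1.0551 = 0.9477
[HCO3⁻] = α₁ × DIC = 0.9477 × 11.4 = 10.8 mmol/kg

[HCO3⁻] = 10.8 mmol/kg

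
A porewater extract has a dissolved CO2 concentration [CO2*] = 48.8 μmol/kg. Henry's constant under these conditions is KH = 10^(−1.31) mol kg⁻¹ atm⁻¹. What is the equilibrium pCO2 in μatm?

KH = 10^(−1.31) = 4.898×10^-2 mol kg⁻¹ atm⁻¹
pCO2 = [CO2*]/KH = 48.8×10^-6 / 4.898×10^-2 = 9.96×10^-4 atm = 996 μatm

pCO2 = 996 μatm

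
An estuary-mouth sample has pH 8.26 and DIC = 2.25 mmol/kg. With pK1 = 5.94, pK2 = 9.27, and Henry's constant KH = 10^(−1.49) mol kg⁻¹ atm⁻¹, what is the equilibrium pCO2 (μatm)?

α₀ = 1 / (1 + K1/[H⁺] + K1K2/[H⁺]²) = 1 / (1 + 10^+2.32 + 10^+1.31)
   = 1 / (1 + 208.93 + 20.417) = 1/230.35 = 0.004341
[CO2*] = α₀ × DIC = 0.004341 × 2.25 = 0.009768 mmol/kg = 9.768 μmol/kg
pCO2 = [CO2*]/KH = 9.768×10^-6 / 3.236×10^-2 = 302 μatm

pCO2 = 302 μatm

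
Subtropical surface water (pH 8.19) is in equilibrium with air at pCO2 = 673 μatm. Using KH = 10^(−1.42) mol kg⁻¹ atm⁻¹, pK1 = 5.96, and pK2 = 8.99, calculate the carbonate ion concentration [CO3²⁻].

[CO2*] = KH · pCO2 = 10^(−1.42) × 673×10^-6 = 2.559×10^-5 mol/kg
α₀ = 1/(1 + K1/[H⁺] + K1K2/[H⁺]²) = 1/(1 + 10^+2.23 + 10^+1.43) = 0.005057
DIC = [CO2*]/α₀ = 2.559×10^-5 / 0.005057 = 5.060 mmol/kg
[CO3²⁻] = α₂·DIC; α₂ = 0.1361, so [CO3²⁻] = 0.1361 × 5.060 = 0.689 mmol/kg

[CO3²⁻] = 0.689 mmol/kg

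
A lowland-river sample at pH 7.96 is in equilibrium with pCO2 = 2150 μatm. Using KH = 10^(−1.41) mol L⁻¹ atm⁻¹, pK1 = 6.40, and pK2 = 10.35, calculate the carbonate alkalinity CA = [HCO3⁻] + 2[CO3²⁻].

CA = 3.06 mmol/L

[CO2*] = KH · pCO2 = 10^(−1.41) × 2150×10^-6 = 8.364×10^-5 mol/L
α₀ = 1/(1 + K1/[H⁺] + K1K2/[H⁺]²) = 1/(1 + 10^+1.56 + 10^-0.83) = 0.02670
DIC = [CO2*]/α₀ = 8.364×10^-5 / 0.02670 = 3.133 mmol/L
CA = (α₁ + 2α₂)·DIC = (0.9694 + 2×0.003949) × 3.133 = 3.06 mmol/L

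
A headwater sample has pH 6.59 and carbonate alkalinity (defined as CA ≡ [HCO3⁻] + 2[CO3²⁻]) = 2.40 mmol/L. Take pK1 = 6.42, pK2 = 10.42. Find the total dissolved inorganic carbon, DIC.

CA = [HCO3⁻] + 2[CO3²⁻] = (α₁ + 2α₂)·DIC
At pH 6.59: [H⁺]/K1 = 10^-0.17 = 0.67608, K2/[H⁺] = 10^-3.83 = 0.00014791
α₁ = 1/(1 + 0.67608 + 0.00014791) = 1/1.6762 = 0.5966; α₂ = α₁·K2/[H⁺] = 8.824×10^-5
α₁ + 2α₂ = 0.5968
DIC = CA / (α₁ + 2α₂) = 2.40 / 0.5968 = 4.02 mmol/L

DIC = 4.02 mmol/L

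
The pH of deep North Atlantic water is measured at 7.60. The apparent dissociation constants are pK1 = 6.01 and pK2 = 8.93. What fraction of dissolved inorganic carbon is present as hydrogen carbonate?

α₁ = 0.932

α₁ = 1 / (1 + [H⁺]/K1 + K2/[H⁺]) = 1 / (1 + 10^-1.59 + 10^-1.33)
   = 1 / (1 + 0.025704 + 0.046774) = 1/1.0725 = 0.9324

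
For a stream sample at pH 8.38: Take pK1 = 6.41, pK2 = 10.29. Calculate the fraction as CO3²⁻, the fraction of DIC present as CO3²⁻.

α₂ = 0.0120

α₂ = 1 / (1 + [H⁺]/K2 + [H⁺]²/(K1K2)) = 1 / (1 + 10^+1.91 + 10^-0.06)
   = 1 / (1 + 81.283 + 0.87096) = 1/83.154 = 0.01203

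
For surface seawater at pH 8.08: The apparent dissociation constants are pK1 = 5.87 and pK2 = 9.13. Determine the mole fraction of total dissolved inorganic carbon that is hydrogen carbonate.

α₁ = 0.913

α₁ = 1 / (1 + [H⁺]/K1 + K2/[H⁺]) = 1 / (1 + 10^-2.21 + 10^-1.05)
   = 1 / (1 + 0.0061660 + 0.089125) = 1/1.0953 = 0.9130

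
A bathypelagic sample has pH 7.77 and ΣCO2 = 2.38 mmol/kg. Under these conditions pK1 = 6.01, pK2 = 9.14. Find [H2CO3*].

[CO2*] = 0.0390 mmol/kg

α₀ = 1 / (1 + K1/[H⁺] + K1K2/[H⁺]²) = 1 / (1 + 10^+1.76 + 10^+0.39)
   = 1 / (1 + 57.544 + 2.4547) = 1/60.999 = 0.01639
[CO2*] = α₀ × DIC = 0.01639 × 2.38 = 0.0390 mmol/kg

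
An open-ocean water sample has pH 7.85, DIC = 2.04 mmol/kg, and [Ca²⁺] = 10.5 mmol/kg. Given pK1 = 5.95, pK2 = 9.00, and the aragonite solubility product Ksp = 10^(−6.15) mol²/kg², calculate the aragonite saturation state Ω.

Ω = 1.98

α₂ = 1 / (1 + [H⁺]/K2 + [H⁺]²/(K1K2)) = 1 / (1 + 10^+1.15 + 10^-0.75)
   = 1 / (1 + 14.125 + 0.17783) = 1/15.303 = 0.06535
[CO3²⁻] = α₂ × DIC = 0.06535 × 2.04 = 0.1333 mmol/kg
Ksp = 10^(−6.15) = 7.079×10^-7
Ω = [Ca²⁺][CO3²⁻]/Ksp = (10.5×10^-3)(1.333×10^-4) / 7.079×10^-7 = 1.98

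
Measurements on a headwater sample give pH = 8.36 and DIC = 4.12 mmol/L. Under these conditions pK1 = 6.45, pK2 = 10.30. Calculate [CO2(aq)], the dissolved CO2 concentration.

α₀ = 1 / (1 + K1/[H⁺] + K1K2/[H⁺]²) = 1 / (1 + 10^+1.91 + 10^-0.03)
   = 1 / (1 + 81.283 + 0.93325) = 1/83.216 = 0.01202
[CO2*] = α₀ × DIC = 0.01202 × 4.12 = 0.0495 mmol/L

[CO2*] = 0.0495 mmol/L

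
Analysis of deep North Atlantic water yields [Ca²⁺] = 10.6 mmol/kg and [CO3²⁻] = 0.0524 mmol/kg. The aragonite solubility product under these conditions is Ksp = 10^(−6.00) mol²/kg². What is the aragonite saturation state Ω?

Ksp = 10^(−6.00) = 1.000×10^-6
Ω = [Ca²⁺][CO3²⁻]/Ksp = (10.6×10^-3)(0.0524×10^-3) / 1.000×10^-6 = 0.555

Ω = 0.555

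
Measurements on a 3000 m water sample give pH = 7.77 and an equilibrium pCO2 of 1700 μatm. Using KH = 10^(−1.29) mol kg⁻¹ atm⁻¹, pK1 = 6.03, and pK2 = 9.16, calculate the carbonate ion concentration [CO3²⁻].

[CO3²⁻] = 0.195 mmol/kg

[CO2*] = KH · pCO2 = 10^(−1.29) × 1700×10^-6 = 8.719×10^-5 mol/kg
α₀ = 1/(1 + K1/[H⁺] + K1K2/[H⁺]²) = 1/(1 + 10^+1.74 + 10^+0.35) = 0.01718
DIC = [CO2*]/α₀ = 8.719×10^-5 / 0.01718 = 5.074 mmol/kg
[CO3²⁻] = α₂·DIC; α₂ = 0.03847, so [CO3²⁻] = 0.03847 × 5.074 = 0.195 mmol/kg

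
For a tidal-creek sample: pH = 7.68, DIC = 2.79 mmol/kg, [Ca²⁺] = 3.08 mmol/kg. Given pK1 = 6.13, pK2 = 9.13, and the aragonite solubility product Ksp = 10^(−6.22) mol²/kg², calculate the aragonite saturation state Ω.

Ω = 0.476

α₂ = 1 / (1 + [H⁺]/K2 + [H⁺]²/(K1K2)) = 1 / (1 + 10^+1.45 + 10^-0.10)
   = 1 / (1 + 28.184 + 0.79433) = 1/29.978 = 0.03336
[CO3²⁻] = α₂ × DIC = 0.03336 × 2.79 = 0.09307 mmol/kg
Ksp = 10^(−6.22) = 6.026×10^-7
Ω = [Ca²⁺][CO3²⁻]/Ksp = (3.08×10^-3)(9.307×10^-5) / 6.026×10^-7 = 0.476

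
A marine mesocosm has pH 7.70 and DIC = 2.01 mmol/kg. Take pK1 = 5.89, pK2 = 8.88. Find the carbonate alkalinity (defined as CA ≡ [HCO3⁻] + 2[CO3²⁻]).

CA = [HCO3⁻] + 2[CO3²⁻] = (α₁ + 2α₂)·DIC
At pH 7.70: [H⁺]/K1 = 10^-1.81 = 0.015488, K2/[H⁺] = 10^-1.18 = 0.066069
α₁ = 1/(1 + 0.015488 + 0.066069) = 1/1.0816 = 0.9246; α₂ = α₁·K2/[H⁺] = 0.06109
α₁ + 2α₂ = 1.0468
CA = 1.0468 × 2.01 = 2.10 mmol/kg

CA = 2.10 mmol/kg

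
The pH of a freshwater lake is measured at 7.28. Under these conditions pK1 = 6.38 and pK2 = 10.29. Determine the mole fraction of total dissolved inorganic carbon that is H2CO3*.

α₀ = 0.112

α₀ = 1 / (1 + K1/[H⁺] + K1K2/[H⁺]²) = 1 / (1 + 10^+0.90 + 10^-2.11)
   = 1 / (1 + 7.9433 + 0.0077625) = 1/8.9510 = 0.1117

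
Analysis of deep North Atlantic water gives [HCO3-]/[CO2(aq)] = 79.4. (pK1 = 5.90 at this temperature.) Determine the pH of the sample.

pH = 7.80

From K1 = [H⁺][HCO3-]/[CO2(aq)]:  pH = pK1 + log₁₀([HCO3-]/[CO2(aq)])
log₁₀(79.4) = +1.900
pH = 5.90 + (+1.900) = 7.80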